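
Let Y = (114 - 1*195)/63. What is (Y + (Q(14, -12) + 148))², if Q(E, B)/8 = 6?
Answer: 1857769/49 ≈ 37914.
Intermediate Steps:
Q(E, B) = 48 (Q(E, B) = 8*6 = 48)
Y = -9/7 (Y = (114 - 195)*(1/63) = -81*1/63 = -9/7 ≈ -1.2857)
(Y + (Q(14, -12) + 148))² = (-9/7 + (48 + 148))² = (-9/7 + 196)² = (1363/7)² = 1857769/49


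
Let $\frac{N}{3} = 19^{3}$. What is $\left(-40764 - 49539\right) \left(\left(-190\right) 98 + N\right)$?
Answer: $-176722971$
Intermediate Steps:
$N = 20577$ ($N = 3 \cdot 19^{3} = 3 \cdot 6859 = 20577$)
$\left(-40764 - 49539\right) \left(\left(-190\right) 98 + N\right) = \left(-40764 - 49539\right) \left(\left(-190\right) 98 + 20577\right) = - 90303 \left(-18620 + 20577\right) = \left(-90303\right) 1957 = -176722971$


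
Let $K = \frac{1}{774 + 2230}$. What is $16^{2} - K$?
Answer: $\frac{769023}{3004} \approx 256.0$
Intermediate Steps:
$K = \frac{1}{3004} \approx 0.00033289$
$16^{2} - K = 16^{2} - \frac{1}{3004} = 256 - \frac{1}{3004} = \frac{769023}{3004}$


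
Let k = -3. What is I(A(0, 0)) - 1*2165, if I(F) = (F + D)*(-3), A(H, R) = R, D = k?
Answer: -2156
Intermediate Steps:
D = -3
I(F) = 9 - 3*F (I(F) = (F - 3)*(-3) = (-3 + F)*(-3) = 9 - 3*F)
I(A(0, 0)) - 1*2165 = (9 - 3*0) - 1*2165 = (9 + 0) - 2165 = 9 - 2165 = -2156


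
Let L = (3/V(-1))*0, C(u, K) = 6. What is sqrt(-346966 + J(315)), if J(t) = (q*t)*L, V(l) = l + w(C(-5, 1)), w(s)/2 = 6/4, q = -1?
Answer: I*sqrt(346966) ≈ 589.04*I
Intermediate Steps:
w(s) = 3 (w(s) = 2*(6/4) = 2*(6*(1/4)) = 2*(3/2) = 3)
V(l) = 3 + l (V(l) = l + 3 = 3 + l)
L = 0 (L = (3/(3 - 1))*0 = (3/2)*0 = 0)
J(t) = 0 (J(t) = -t*0 = 0)
sqrt(-346966 + J(315)) = sqrt(-346966 + 0) = sqrt(-346966) = I*sqrt(346966)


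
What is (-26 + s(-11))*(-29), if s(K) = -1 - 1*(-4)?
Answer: 667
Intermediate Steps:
s(K) = 3 (s(K) = -1 + 4 = 3)
(-26 + s(-11))*(-29) = (-26 + 3)*(-29) = -23*(-29) = 667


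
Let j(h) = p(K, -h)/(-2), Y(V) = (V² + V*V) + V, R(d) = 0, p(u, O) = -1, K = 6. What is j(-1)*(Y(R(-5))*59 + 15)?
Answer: 15/2 ≈ 7.5000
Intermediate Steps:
Y(V) = V + 2*V² (Y(V) = (V² + V²) + V = 2*V² + V = V + 2*V²)
j(h) = ½ (j(h) = -1/(-2) = -1*(-½) = ½)
j(-1)*(Y(R(-5))*59 + 15) = ((0*(1 + 2*0))*59 + 15)/2 = ((0*(1 + 0))*59 + 15)/2 = ((0*1)*59 + 15)/2 = (0*59 + 15)/2 = (0 + 15)/2 = (½)*15 = 15/2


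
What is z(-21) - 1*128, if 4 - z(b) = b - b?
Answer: -124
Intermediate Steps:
z(b) = 4 (z(b) = 4 - (b - b) = 4 - 1*0 = 4 + 0 = 4)
z(-21) - 1*128 = 4 - 1*128 = 4 - 128 = -124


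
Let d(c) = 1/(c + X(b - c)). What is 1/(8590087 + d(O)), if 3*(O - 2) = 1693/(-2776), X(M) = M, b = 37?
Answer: 37/317833220 ≈ 1.1641e-7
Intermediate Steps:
O = 14963/8328 (O = 2 + (1693/(-2776))/3 = 2 + (1693*(-1/2776))/3 = 2 + (⅓)*(-1693/2776) = 2 - 1693/8328 = 14963/8328 ≈ 1.7967)
d(c) = 1/37 (d(c) = 1/(c + (37 - c)) = 1/37)
1/(8590087 + d(O)) = 1/(8590087 + 1/37) = 1/(317833220/37) = 37/317833220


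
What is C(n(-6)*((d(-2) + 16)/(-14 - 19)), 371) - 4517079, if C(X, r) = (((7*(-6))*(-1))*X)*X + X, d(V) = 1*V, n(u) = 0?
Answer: -4517079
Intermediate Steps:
d(V) = V
C(X, r) = X + 42*X² (C(X, r) = ((-42*(-1))*X)*X + X = (42*X)*X + X = 42*X² + X = X + 42*X²)
C(n(-6)*((d(-2) + 16)/(-14 - 19)), 371) - 4517079 = (0*((-2 + 16)/(-14 - 19)))*(1 + 42*(0*((-2 + 16)/(-14 - 19)))) - 4517079 = (0*(14/(-33)))*(1 + 42*(0*(14/(-33)))) - 4517079 = (0*(14*(-1/33)))*(1 + 42*(0*(14*(-1/33)))) - 4517079 = (0*(-14/33))*(1 + 42*(0*(-14/33))) - 4517079 = 0*(1 + 42*0) - 4517079 = 0*(1 + 0) - 4517079 = 0*1 - 4517079 = 0 - 4517079 = -4517079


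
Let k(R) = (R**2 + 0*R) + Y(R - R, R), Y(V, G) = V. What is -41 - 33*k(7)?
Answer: -1658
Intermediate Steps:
k(R) = R**2 (k(R) = (R**2 + 0*R) + (R - R) = (R**2 + 0) + 0 = R**2 + 0 = R**2)
-41 - 33*k(7) = -41 - 33*7**2 = -41 - 33*49 = -41 - 1617 = -1658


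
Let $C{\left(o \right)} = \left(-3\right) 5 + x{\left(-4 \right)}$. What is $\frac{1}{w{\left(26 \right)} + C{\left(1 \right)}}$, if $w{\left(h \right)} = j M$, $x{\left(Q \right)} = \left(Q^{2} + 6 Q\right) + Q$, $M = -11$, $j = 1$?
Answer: $- \frac{1}{38} \approx -0.026316$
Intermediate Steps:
$x{\left(Q \right)} = Q^{2} + 7 Q$
$w{\left(h \right)} = -11$ ($w{\left(h \right)} = 1 \left(-11\right) = -11$)
$C{\left(o \right)} = -27$ ($C{\left(o \right)} = \left(-3\right) 5 - 4 \left(7 - 4\right) = -15 - 12 = -27$)
$\frac{1}{w{\left(26 \right)} + C{\left(1 \right)}} = \frac{1}{-11 - 27} = \frac{1}{-38} = - \frac{1}{38}$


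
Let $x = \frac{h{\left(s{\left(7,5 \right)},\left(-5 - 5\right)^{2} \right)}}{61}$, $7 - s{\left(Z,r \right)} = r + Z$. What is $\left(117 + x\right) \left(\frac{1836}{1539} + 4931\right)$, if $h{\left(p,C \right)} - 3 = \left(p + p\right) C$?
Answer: $\frac{1726168900}{3477} \approx 4.9645 \cdot 10^{5}$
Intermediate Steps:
$s{\left(Z,r \right)} = 7 - Z - r$ ($s{\left(Z,r \right)} = 7 - \left(r + Z\right) = 7 - \left(Z + r\right) = 7 - Z - r$)
$h{\left(p,C \right)} = 3 + 2 C p$ ($h{\left(p,C \right)} = 3 + \left(p + p\right) C = 3 + 2 p C = 3 + 2 C p$)
$x = - \frac{997}{61}$ ($x = \frac{3 + 2 \left(-5 - 5\right)^{2} \left(7 - 7 - 5\right)}{61} = \left(3 + 2 \left(-10\right)^{2} \left(7 - 7 - 5\right)\right) \frac{1}{61} = \left(3 + 2 \cdot 100 \left(-5\right)\right) \frac{1}{61} = \left(3 - 1000\right) \frac{1}{61} = \left(-997\right) \frac{1}{61} = - \frac{997}{61} \approx -16.344$)
$\left(117 + x\right) \left(\frac{1836}{1539} + 4931\right) = \left(117 - \frac{997}{61}\right) \left(\frac{1836}{1539} + 4931\right) = \frac{6140 \left(1836 \cdot \frac{1}{1539} + 4931\right)}{61} = \frac{6140 \left(\frac{68}{57} + 4931\right)}{61} = \frac{6140}{61} \cdot \frac{281135}{57} = \frac{1726168900}{3477}$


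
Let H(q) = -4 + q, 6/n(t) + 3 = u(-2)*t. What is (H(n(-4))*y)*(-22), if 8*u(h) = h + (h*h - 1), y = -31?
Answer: -27280/7 ≈ -3897.1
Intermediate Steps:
u(h) = -⅛ + h/8 + h²/8 (u(h) = (h + (h*h - 1))/8 = (h + (h² - 1))/8 = (h + (-1 + h²))/8 = (-1 + h + h²)/8 = -⅛ + h/8 + h²/8)
n(t) = 6/(-3 + t/8) (n(t) = 6/(-3 + (-⅛ + (⅛)*(-2) + (⅛)*(-2)²)*t) = 6/(-3 + (-⅛ - ¼ + (⅛)*4)*t) = 6/(-3 + (-⅛ - ¼ + ½)*t) = 6/(-3 + t/8))
(H(n(-4))*y)*(-22) = ((-4 + 48/(-24 - 4))*(-31))*(-22) = ((-4 + 48/(-28))*(-31))*(-22) = ((-4 + 48*(-1/28))*(-31))*(-22) = ((-4 - 12/7)*(-31))*(-22) = -40/7*(-31)*(-22) = (1240/7)*(-22) = -27280/7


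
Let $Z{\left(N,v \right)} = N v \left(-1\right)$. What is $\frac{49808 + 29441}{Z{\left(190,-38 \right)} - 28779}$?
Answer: $- \frac{79249}{21559} \approx -3.6759$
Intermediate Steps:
$Z{\left(N,v \right)} = - N v$
$\frac{49808 + 29441}{Z{\left(190,-38 \right)} - 28779} = \frac{49808 + 29441}{\left(-1\right) 190 \left(-38\right) - 28779} = \frac{79249}{7220 - 28779} = \frac{79249}{-21559} = 79249 \left(- \frac{1}{21559}\right) = - \frac{79249}{21559}$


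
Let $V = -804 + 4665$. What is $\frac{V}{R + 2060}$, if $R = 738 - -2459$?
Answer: $\frac{3861}{5257} \approx 0.73445$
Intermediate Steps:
$R = 3197$ ($R = 738 + 2459 = 3197$)
$V = 3861$
$\frac{V}{R + 2060} = \frac{3861}{3197 + 2060} = \frac{3861}{5257}$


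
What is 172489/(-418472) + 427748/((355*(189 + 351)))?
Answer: 36483604939/20055270600 ≈ 1.8192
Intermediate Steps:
172489/(-418472) + 427748/((355*(189 + 351))) = 172489*(-1/418472) + 427748/((355*540)) = -172489/418472 + 427748/191700 = -172489/418472 + 427748*(1/191700) = -172489/418472 + 106937/47925 = 36483604939/20055270600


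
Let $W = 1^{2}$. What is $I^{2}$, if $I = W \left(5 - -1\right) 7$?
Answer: $1764$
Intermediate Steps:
$W = 1$
$I = 42$ ($I = 1 \left(5 - -1\right) 7 = 1 \left(5 + 1\right) 7 = 1 \cdot 6 \cdot 7 = 6 \cdot 7 = 42$)
$I^{2} = 42^{2} = 1764$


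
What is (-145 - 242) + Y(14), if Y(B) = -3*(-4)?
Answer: -375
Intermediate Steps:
Y(B) = 12
(-145 - 242) + Y(14) = (-145 - 242) + 12 = -387 + 12 = -375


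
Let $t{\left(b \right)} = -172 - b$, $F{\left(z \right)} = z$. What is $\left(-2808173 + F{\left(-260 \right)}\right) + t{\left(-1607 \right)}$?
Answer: $-2806998$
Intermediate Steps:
$\left(-2808173 + F{\left(-260 \right)}\right) + t{\left(-1607 \right)} = \left(-2808173 - 260\right) - -1435 = -2808433 + \left(-172 + 1607\right) = -2808433 + 1435 = -2806998$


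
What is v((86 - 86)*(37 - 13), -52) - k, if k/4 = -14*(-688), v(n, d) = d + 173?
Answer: -38407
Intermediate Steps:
v(n, d) = 173 + d
k = 38528 (k = 4*(-14*(-688)) = 4*9632 = 38528)
v((86 - 86)*(37 - 13), -52) - k = (173 - 52) - 1*38528 = 121 - 38528 = -38407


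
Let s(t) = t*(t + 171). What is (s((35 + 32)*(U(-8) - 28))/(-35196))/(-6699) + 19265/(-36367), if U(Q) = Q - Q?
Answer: -14369936650/27839411271 ≈ -0.51617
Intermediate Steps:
U(Q) = 0
s(t) = t*(171 + t)
(s((35 + 32)*(U(-8) - 28))/(-35196))/(-6699) + 19265/(-36367) = ((((35 + 32)*(0 - 28))*(171 + (35 + 32)*(0 - 28)))/(-35196))/(-6699) + 19265/(-36367) = (((67*(-28))*(171 + 67*(-28)))*(-1/35196))*(-1/6699) + 19265*(-1/36367) = (-1876*(171 - 1876)*(-1/35196))*(-1/6699) - 19265/36367 = (-1876*(-1705)*(-1/35196))*(-1/6699) - 19265/36367 = (3198580*(-1/35196))*(-1/6699) - 19265/36367 = -114235/1257*(-1/6699) - 19265/36367 = 10385/765513 - 19265/36367 = -14369936650/27839411271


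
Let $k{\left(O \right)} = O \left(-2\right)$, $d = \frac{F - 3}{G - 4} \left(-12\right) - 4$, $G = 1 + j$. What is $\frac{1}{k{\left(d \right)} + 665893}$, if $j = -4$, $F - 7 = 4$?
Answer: $\frac{7}{4661115} \approx 1.5018 \cdot 10^{-6}$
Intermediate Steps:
$F = 11$ ($F = 7 + 4 = 11$)
$G = -3$ ($G = 1 - 4 = -3$)
$d = \frac{68}{7}$ ($d = \frac{11 - 3}{-3 - 4} \left(-12\right) - 4 = \frac{8}{-7} \left(-12\right) - 4 = 8 \left(- \frac{1}{7}\right) \left(-12\right) - 4 = \left(- \frac{8}{7}\right) \left(-12\right) - 4 = \frac{96}{7} - 4 = \frac{68}{7} \approx 9.7143$)
$k{\left(O \right)} = - 2 O$
$\frac{1}{k{\left(d \right)} + 665893} = \frac{1}{\left(-2\right) \frac{68}{7} + 665893} = \frac{1}{- \frac{136}{7} + 665893} = \frac{1}{\frac{4661115}{7}} = \frac{7}{4661115}$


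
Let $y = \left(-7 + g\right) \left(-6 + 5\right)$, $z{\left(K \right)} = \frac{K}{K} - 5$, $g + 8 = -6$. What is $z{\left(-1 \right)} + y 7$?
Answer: $143$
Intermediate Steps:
$g = -14$ ($g = -8 - 6 = -14$)
$z{\left(K \right)} = -4$ ($z{\left(K \right)} = 1 - 5 = -4$)
$y = 21$ ($y = \left(-7 - 14\right) \left(-6 + 5\right) = \left(-21\right) \left(-1\right) = 21$)
$z{\left(-1 \right)} + y 7 = -4 + 21 \cdot 7 = -4 + 147 = 143$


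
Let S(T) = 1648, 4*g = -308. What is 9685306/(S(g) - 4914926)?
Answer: -4842653/2456639 ≈ -1.9713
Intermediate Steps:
g = -77 (g = (¼)*(-308) = -77)
9685306/(S(g) - 4914926) = 9685306/(1648 - 4914926) = 9685306/(-4913278) = 9685306*(-1/4913278) = -4842653/2456639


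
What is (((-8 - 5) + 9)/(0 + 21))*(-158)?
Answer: 632/21 ≈ 30.095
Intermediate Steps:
(((-8 - 5) + 9)/(0 + 21))*(-158) = ((-13 + 9)/21)*(-158) = -4*1/21*(-158) = -4/21*(-158) = 632/21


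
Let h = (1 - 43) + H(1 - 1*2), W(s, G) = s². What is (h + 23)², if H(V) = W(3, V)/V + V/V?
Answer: 729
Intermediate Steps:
H(V) = 1 + 9/V (H(V) = 3²/V + V/V = 9/V + 1 = 1 + 9/V)
h = -50 (h = (1 - 43) + (9 + (1 - 1*2))/(1 - 1*2) = -42 + (9 + (1 - 2))/(1 - 2) = -42 + (9 - 1)/(-1) = -42 - 1*8 = -42 - 8 = -50)
(h + 23)² = (-50 + 23)² = (-27)² = 729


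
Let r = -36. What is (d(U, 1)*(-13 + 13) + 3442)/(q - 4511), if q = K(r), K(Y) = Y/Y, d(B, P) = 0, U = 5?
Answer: -1721/2255 ≈ -0.76319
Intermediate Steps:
K(Y) = 1
q = 1
(d(U, 1)*(-13 + 13) + 3442)/(q - 4511) = (0*(-13 + 13) + 3442)/(1 - 4511) = (0*0 + 3442)/(-4510) = (0 + 3442)*(-1/4510) = 3442*(-1/4510) = -1721/2255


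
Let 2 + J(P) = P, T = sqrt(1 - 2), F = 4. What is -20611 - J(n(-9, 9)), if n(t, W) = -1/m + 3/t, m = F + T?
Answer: -1051030/51 - I/17 ≈ -20608.0 - 0.058824*I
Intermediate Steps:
T = I (T = sqrt(-1) = I ≈ 1.0*I)
m = 4 + I ≈ 4.0 + 1.0*I
n(t, W) = 3/t - (4 - I)/17 (n(t, W) = -1/(4 + I) + 3/t = -(4 - I)/17 + 3/t = 3/t - (4 - I)/17)
J(P) = -2 + P
-20611 - J(n(-9, 9)) = -20611 - (-2 + (1/17)*(51 - 9*(-4 + I))/(-9)) = -20611 - (-2 + (1/17)*(-1/9)*(51 + (36 - 9*I))) = -20611 - (-2 + (1/17)*(-1/9)*(87 - 9*I)) = -20611 - (-2 + (-29/51 + I/17)) = -20611 - (-131/51 + I/17) = -20611 + (131/51 - I/17) = -1051030/51 - I/17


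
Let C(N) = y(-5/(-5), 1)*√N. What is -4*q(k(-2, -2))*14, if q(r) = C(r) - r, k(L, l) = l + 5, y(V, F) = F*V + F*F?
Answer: 168 - 112*√3 ≈ -25.990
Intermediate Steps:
y(V, F) = F² + F*V (y(V, F) = F*V + F² = F² + F*V)
k(L, l) = 5 + l
C(N) = 2*√N (C(N) = (1*(1 - 5/(-5)))*√N = (1*(1 - 5*(-⅕)))*√N = (1*(1 + 1))*√N = (1*2)*√N = 2*√N)
q(r) = -r + 2*√r (q(r) = 2*√r - r = -r + 2*√r)
-4*q(k(-2, -2))*14 = -4*(-(5 - 2) + 2*√(5 - 2))*14 = -4*(-1*3 + 2*√3)*14 = -4*(-3 + 2*√3)*14 = (12 - 8*√3)*14 = 168 - 112*√3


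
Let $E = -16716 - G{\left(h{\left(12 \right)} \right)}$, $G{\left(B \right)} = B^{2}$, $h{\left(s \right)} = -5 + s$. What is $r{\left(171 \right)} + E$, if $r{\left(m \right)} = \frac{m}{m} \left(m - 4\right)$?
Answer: $-16598$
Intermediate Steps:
$E = -16765$ ($E = -16716 - \left(-5 + 12\right)^{2} = -16716 - 7^{2} = -16716 - 49 = -16765$)
$r{\left(m \right)} = -4 + m$ ($r{\left(m \right)} = 1 \left(-4 + m\right) = -4 + m$)
$r{\left(171 \right)} + E = \left(-4 + 171\right) - 16765 = 167 - 16765 = -16598$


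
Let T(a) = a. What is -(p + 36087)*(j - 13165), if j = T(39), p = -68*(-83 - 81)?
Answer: 620059114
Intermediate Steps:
p = 11152 (p = -68*(-164) = 11152)
j = 39
-(p + 36087)*(j - 13165) = -(11152 + 36087)*(39 - 13165) = -47239*(-13126) = -1*(-620059114) = 620059114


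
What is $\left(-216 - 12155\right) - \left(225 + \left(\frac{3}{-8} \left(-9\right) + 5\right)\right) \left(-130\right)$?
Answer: $\frac{71871}{4} \approx 17968.0$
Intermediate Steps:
$\left(-216 - 12155\right) - \left(225 + \left(\frac{3}{-8} \left(-9\right) + 5\right)\right) \left(-130\right) = \left(-216 - 12155\right) - \left(225 + \left(3 \left(- \frac{1}{8}\right) \left(-9\right) + 5\right)\right) \left(-130\right) = -12371 - \left(225 + \left(\left(- \frac{3}{8}\right) \left(-9\right) + 5\right)\right) \left(-130\right) = -12371 - \left(225 + \left(\frac{27}{8} + 5\right)\right) \left(-130\right) = -12371 - \left(225 + \frac{67}{8}\right) \left(-130\right) = -12371 - \frac{1867}{8} \left(-130\right) = -12371 - - \frac{121355}{4} = -12371 + \frac{121355}{4} = \frac{71871}{4}$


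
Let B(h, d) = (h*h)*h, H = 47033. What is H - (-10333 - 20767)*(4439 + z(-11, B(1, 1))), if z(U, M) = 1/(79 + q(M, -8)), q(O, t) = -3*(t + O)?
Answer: 138100244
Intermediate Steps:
q(O, t) = -3*O - 3*t (q(O, t) = -3*(O + t) = -3*O - 3*t)
B(h, d) = h**3 (B(h, d) = h**2*h = h**3)
z(U, M) = 1/(103 - 3*M) (z(U, M) = 1/(79 + (-3*M - 3*(-8))) = 1/(79 + (-3*M + 24)) = 1/(79 + (24 - 3*M)) = 1/(103 - 3*M))
H - (-10333 - 20767)*(4439 + z(-11, B(1, 1))) = 47033 - (-10333 - 20767)*(4439 - 1/(-103 + 3*1**3)) = 47033 - (-31100)*(4439 - 1/(-103 + 3*1)) = 47033 - (-31100)*(4439 - 1/(-103 + 3)) = 47033 - (-31100)*(4439 - 1/(-100)) = 47033 - (-31100)*(4439 - 1*(-1/100)) = 47033 - (-31100)*(4439 + 1/100) = 47033 - (-31100)*443901/100 = 47033 - 1*(-138053211) = 47033 + 138053211 = 138100244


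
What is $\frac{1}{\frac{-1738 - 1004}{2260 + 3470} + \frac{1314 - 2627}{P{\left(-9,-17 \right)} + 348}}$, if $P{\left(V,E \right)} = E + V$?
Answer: $- \frac{307510}{1401069} \approx -0.21948$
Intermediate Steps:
$\frac{1}{\frac{-1738 - 1004}{2260 + 3470} + \frac{1314 - 2627}{P{\left(-9,-17 \right)} + 348}} = \frac{1}{\frac{-1738 - 1004}{2260 + 3470} + \frac{1314 - 2627}{\left(-17 - 9\right) + 348}} = \frac{1}{- \frac{2742}{5730} - \frac{1313}{-26 + 348}} = \frac{1}{\left(-2742\right) \frac{1}{5730} - \frac{1313}{322}} = \frac{1}{- \frac{457}{955} - \frac{1313}{322}} = \frac{1}{- \frac{1401069}{307510}} = - \frac{307510}{1401069}$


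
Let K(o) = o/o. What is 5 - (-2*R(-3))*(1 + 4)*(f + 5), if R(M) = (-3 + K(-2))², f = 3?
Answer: 325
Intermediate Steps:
K(o) = 1
R(M) = 4 (R(M) = (-3 + 1)² = (-2)² = 4)
5 - (-2*R(-3))*(1 + 4)*(f + 5) = 5 - (-2*4)*(1 + 4)*(3 + 5) = 5 - (-8)*5*8 = 5 - (-8)*40 = 5 - 1*(-320) = 5 + 320 = 325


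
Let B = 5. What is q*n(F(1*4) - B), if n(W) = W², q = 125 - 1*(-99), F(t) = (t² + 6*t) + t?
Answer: 340704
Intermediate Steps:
F(t) = t² + 7*t
q = 224 (q = 125 + 99 = 224)
q*n(F(1*4) - B) = 224*((1*4)*(7 + 1*4) - 1*5)² = 224*(4*(7 + 4) - 5)² = 224*(4*11 - 5)² = 224*(44 - 5)² = 224*39² = 224*1521 = 340704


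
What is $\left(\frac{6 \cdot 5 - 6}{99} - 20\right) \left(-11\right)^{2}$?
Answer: $- \frac{7172}{3} \approx -2390.7$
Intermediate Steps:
$\left(\frac{6 \cdot 5 - 6}{99} - 20\right) \left(-11\right)^{2} = \left(\left(30 - 6\right) \frac{1}{99} - 20\right) 121 = \left(24 \cdot \frac{1}{99} - 20\right) 121 = \left(\frac{8}{33} - 20\right) 121 = \left(- \frac{652}{33}\right) 121 = - \frac{7172}{3}$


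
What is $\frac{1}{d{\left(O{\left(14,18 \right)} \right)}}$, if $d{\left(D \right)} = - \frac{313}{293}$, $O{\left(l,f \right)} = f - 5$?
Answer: $- \frac{293}{313} \approx -0.9361$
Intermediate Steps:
$O{\left(l,f \right)} = -5 + f$
$d{\left(D \right)} = - \frac{313}{293}$ ($d{\left(D \right)} = \left(-313\right) \frac{1}{293} = - \frac{313}{293}$)
$\frac{1}{d{\left(O{\left(14,18 \right)} \right)}} = \frac{1}{- \frac{313}{293}} = - \frac{293}{313}$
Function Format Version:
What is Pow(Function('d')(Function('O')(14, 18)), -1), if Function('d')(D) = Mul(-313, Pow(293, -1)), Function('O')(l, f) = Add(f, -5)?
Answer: Rational(-293, 313) ≈ -0.93610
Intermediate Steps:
Function('O')(l, f) = Add(-5, f)
Function('d')(D) = Rational(-313, 293) (Function('d')(D) = Mul(-313, Rational(1, 293)) = Rational(-313, 293))
Pow(Function('d')(Function('O')(14, 18)), -1) = Pow(Rational(-313, 293), -1) = Rational(-293, 313)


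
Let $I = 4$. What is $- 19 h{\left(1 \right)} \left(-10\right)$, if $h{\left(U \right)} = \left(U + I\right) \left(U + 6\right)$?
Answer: $6650$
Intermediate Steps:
$h{\left(U \right)} = \left(4 + U\right) \left(6 + U\right)$ ($h{\left(U \right)} = \left(U + 4\right) \left(U + 6\right) = \left(4 + U\right) \left(6 + U\right)$)
$- 19 h{\left(1 \right)} \left(-10\right) = - 19 \left(24 + 1^{2} + 10 \cdot 1\right) \left(-10\right) = - 19 \left(24 + 1 + 10\right) \left(-10\right) = \left(-19\right) 35 \left(-10\right) = \left(-665\right) \left(-10\right) = 6650$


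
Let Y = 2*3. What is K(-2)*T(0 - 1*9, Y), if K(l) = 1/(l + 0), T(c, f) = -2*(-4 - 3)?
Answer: -7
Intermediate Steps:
Y = 6
T(c, f) = 14 (T(c, f) = -2*(-7) = 14)
K(l) = 1/l
K(-2)*T(0 - 1*9, Y) = 14/(-2) = -½*14 = -7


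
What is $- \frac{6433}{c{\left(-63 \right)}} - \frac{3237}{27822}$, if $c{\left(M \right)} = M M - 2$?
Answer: $- \frac{63940035}{36789958} \approx -1.738$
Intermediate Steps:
$c{\left(M \right)} = -2 + M^{2}$ ($c{\left(M \right)} = M^{2} - 2 = -2 + M^{2}$)
$- \frac{6433}{c{\left(-63 \right)}} - \frac{3237}{27822} = - \frac{6433}{-2 + \left(-63\right)^{2}} - \frac{3237}{27822} = - \frac{6433}{-2 + 3969} - \frac{1079}{9274} = - \frac{6433}{3967} - \frac{1079}{9274} = - \frac{63940035}{36789958}$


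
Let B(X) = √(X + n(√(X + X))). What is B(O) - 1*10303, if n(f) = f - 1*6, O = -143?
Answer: -10303 + √(-149 + I*√286) ≈ -10302.0 + 12.226*I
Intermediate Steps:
n(f) = -6 + f (n(f) = f - 6 = -6 + f)
B(X) = √(-6 + X + √2*√X) (B(X) = √(X + (-6 + √(X + X))) = √(X + (-6 + √(2*X))) = √(X + (-6 + √2*√X)) = √(-6 + X + √2*√X))
B(O) - 1*10303 = √(-6 - 143 + √2*√(-143)) - 1*10303 = √(-6 - 143 + √2*(I*√143)) - 10303 = √(-6 - 143 + I*√286) - 10303 = √(-149 + I*√286) - 10303 = -10303 + √(-149 + I*√286)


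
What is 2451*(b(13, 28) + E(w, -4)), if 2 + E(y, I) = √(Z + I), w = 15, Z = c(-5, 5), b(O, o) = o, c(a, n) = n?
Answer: 66177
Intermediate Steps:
Z = 5
E(y, I) = -2 + √(5 + I)
2451*(b(13, 28) + E(w, -4)) = 2451*(28 + (-2 + √(5 - 4))) = 2451*(28 + (-2 + √1)) = 2451*(28 + (-2 + 1)) = 2451*(28 - 1) = 2451*27 = 66177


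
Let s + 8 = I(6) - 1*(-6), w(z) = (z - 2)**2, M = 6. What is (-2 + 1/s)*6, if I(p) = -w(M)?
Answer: -37/3 ≈ -12.333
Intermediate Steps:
w(z) = (-2 + z)**2
I(p) = -16 (I(p) = -(-2 + 6)**2 = -1*4**2 = -1*16 = -16)
s = -18 (s = -8 + (-16 - 1*(-6)) = -8 + (-16 + 6) = -8 - 10 = -18)
(-2 + 1/s)*6 = (-2 + 1/(-18))*6 = (-2 - 1/18)*6 = -37/18*6 = -37/3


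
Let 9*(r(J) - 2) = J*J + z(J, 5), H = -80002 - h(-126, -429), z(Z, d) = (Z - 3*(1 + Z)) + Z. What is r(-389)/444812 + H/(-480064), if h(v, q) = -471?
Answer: 32602066579/160153670976 ≈ 0.20357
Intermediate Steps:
z(Z, d) = -3 - Z (z(Z, d) = (Z + (-3 - 3*Z)) + Z = (-3 - 2*Z) + Z = -3 - Z)
H = -79531 (H = -80002 - 1*(-471) = -80002 + 471 = -79531)
r(J) = 5/3 - J/9 + J²/9 (r(J) = 2 + (J*J + (-3 - J))/9 = 2 + (J² + (-3 - J))/9 = 2 + (-3 + J² - J)/9 = 2 + (-⅓ - J/9 + J²/9) = 5/3 - J/9 + J²/9)
r(-389)/444812 + H/(-480064) = (5/3 - ⅑*(-389) + (⅑)*(-389)²)/444812 - 79531/(-480064) = (5/3 + 389/9 + (⅑)*151321)*(1/444812) - 79531*(-1/480064) = (5/3 + 389/9 + 151321/9)*(1/444812) + 79531/480064 = (50575/3)*(1/444812) + 79531/480064 = 50575/1334436 + 79531/480064 = 32602066579/160153670976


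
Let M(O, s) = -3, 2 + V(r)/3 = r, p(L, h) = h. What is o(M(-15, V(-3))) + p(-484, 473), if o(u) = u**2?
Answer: 482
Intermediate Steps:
V(r) = -6 + 3*r
o(M(-15, V(-3))) + p(-484, 473) = (-3)**2 + 473 = 9 + 473 = 482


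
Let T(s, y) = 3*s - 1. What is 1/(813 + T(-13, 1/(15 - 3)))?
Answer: 1/773 ≈ 0.0012937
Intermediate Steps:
T(s, y) = -1 + 3*s
1/(813 + T(-13, 1/(15 - 3))) = 1/(813 + (-1 + 3*(-13))) = 1/(813 + (-1 - 39)) = 1/(813 - 40) = 1/773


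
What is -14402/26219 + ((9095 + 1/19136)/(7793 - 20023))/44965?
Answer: -151561222484877099/275910571424508800 ≈ -0.54931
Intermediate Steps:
-14402/26219 + ((9095 + 1/19136)/(7793 - 20023))/44965 = -14402*1/26219 + ((9095 + 1/19136)/(-12230))*(1/44965) = -14402/26219 + ((174041921/19136)*(-1/12230))*(1/44965) = -14402/26219 - 174041921/234033280*1/44965 = -14402/26219 - 174041921/10523306435200 = -151561222484877099/275910571424508800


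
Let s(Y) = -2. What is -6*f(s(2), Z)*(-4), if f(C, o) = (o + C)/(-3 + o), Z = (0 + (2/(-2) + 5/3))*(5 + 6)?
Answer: 384/13 ≈ 29.538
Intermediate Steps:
Z = 22/3 (Z = (0 + (2*(-½) + 5*(⅓)))*11 = (0 + (-1 + 5/3))*11 = (0 + ⅔)*11 = (⅔)*11 = 22/3 ≈ 7.3333)
f(C, o) = (C + o)/(-3 + o)
-6*f(s(2), Z)*(-4) = -6*(-2 + 22/3)/(-3 + 22/3)*(-4) = -6*16/(13/3*3)*(-4) = -18*16/(13*3)*(-4) = -6*16/13*(-4) = -96/13*(-4) = 384/13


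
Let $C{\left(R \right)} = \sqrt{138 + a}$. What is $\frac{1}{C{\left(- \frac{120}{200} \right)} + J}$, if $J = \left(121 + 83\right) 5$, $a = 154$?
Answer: $\frac{255}{260027} - \frac{\sqrt{73}}{520054} \approx 0.00096424$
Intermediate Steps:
$J = 1020$ ($J = 204 \cdot 5 = 1020$)
$C{\left(R \right)} = 2 \sqrt{73}$ ($C{\left(R \right)} = \sqrt{138 + 154} = \sqrt{292} = 2 \sqrt{73}$)
$\frac{1}{C{\left(- \frac{120}{200} \right)} + J} = \frac{1}{2 \sqrt{73} + 1020} = \frac{1}{1020 + 2 \sqrt{73}}$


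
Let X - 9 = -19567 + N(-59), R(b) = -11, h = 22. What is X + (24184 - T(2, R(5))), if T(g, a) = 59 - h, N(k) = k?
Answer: 4530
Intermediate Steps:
T(g, a) = 37 (T(g, a) = 59 - 1*22 = 59 - 22 = 37)
X = -19617 (X = 9 + (-19567 - 59) = 9 - 19626 = -19617)
X + (24184 - T(2, R(5))) = -19617 + (24184 - 1*37) = -19617 + (24184 - 37) = -19617 + 24147 = 4530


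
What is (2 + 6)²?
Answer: 64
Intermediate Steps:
(2 + 6)² = 8² = 64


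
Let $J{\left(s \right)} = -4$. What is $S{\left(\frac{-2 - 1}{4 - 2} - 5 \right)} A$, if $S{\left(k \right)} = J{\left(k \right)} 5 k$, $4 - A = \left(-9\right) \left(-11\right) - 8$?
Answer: $-11310$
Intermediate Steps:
$A = -87$ ($A = 4 - \left(\left(-9\right) \left(-11\right) - 8\right) = 4 - \left(99 - 8\right) = 4 - 91 = -87$)
$S{\left(k \right)} = - 20 k$ ($S{\left(k \right)} = \left(-4\right) 5 k = - 20 k$)
$S{\left(\frac{-2 - 1}{4 - 2} - 5 \right)} A = - 20 \left(\frac{-2 - 1}{4 - 2} - 5\right) \left(-87\right) = - 20 \left(- \frac{3}{2} - 5\right) \left(-87\right) = \left(-20\right) \left(- \frac{13}{2}\right) \left(-87\right) = 130 \left(-87\right) = -11310$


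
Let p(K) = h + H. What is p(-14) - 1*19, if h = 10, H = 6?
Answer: -3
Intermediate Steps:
p(K) = 16 (p(K) = 10 + 6 = 16)
p(-14) - 1*19 = 16 - 1*19 = 16 - 19 = -3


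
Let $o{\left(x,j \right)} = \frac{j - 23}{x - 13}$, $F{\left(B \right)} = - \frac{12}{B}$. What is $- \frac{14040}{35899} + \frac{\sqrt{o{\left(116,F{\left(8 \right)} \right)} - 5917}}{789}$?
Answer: $- \frac{14040}{35899} + \frac{i \sqrt{27900434}}{54178} \approx -0.3911 + 0.097495 i$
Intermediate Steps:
$o{\left(x,j \right)} = \frac{-23 + j}{-13 + x}$ ($o{\left(x,j \right)} = \frac{-23 + j}{x - 13} = \frac{-23 + j}{-13 + x}$)
$- \frac{14040}{35899} + \frac{\sqrt{o{\left(116,F{\left(8 \right)} \right)} - 5917}}{789} = - \frac{14040}{35899} + \frac{\sqrt{\frac{-23 - \frac{12}{8}}{-13 + 116} - 5917}}{789} = \left(-14040\right) \frac{1}{35899} + \sqrt{\frac{-23 - \frac{3}{2}}{103} - 5917} \cdot \frac{1}{789} = - \frac{14040}{35899} + \sqrt{\frac{-23 - \frac{3}{2}}{103} - 5917} \cdot \frac{1}{789} = - \frac{14040}{35899} + \sqrt{\frac{1}{103} \left(- \frac{49}{2}\right) - 5917} \cdot \frac{1}{789} = - \frac{14040}{35899} + \sqrt{- \frac{49}{206} - 5917} \cdot \frac{1}{789} = - \frac{14040}{35899} + \sqrt{- \frac{1218951}{206}} \cdot \frac{1}{789} = - \frac{14040}{35899} + \frac{3 i \sqrt{27900434}}{206} \cdot \frac{1}{789} = - \frac{14040}{35899} + \frac{i \sqrt{27900434}}{54178}$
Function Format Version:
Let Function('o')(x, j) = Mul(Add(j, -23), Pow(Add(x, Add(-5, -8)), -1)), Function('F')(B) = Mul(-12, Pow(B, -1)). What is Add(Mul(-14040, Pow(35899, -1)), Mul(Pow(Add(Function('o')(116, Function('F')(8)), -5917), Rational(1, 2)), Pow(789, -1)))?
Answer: Add(Rational(-14040, 35899), Mul(Rational(1, 54178), I, Pow(27900434, Rational(1, 2)))) ≈ Add(-0.39110, Mul(0.097495, I))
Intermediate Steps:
Function('o')(x, j) = Mul(Pow(Add(-13, x), -1), Add(-23, j)) (Function('o')(x, j) = Mul(Add(-23, j), Pow(Add(x, -13), -1)) = Mul(Add(-23, j), Pow(Add(-13, x), -1)) = Mul(Pow(Add(-13, x), -1), Add(-23, j)))
Add(Mul(-14040, Pow(35899, -1)), Mul(Pow(Add(Function('o')(116, Function('F')(8)), -5917), Rational(1, 2)), Pow(789, -1))) = Add(Mul(-14040, Pow(35899, -1)), Mul(Pow(Add(Mul(Pow(Add(-13, 116), -1), Add(-23, Mul(-12, Pow(8, -1)))), -5917), Rational(1, 2)), Pow(789, -1))) = Add(Mul(-14040, Rational(1, 35899)), Mul(Pow(Add(Mul(Pow(103, -1), Add(-23, Mul(-12, Rational(1, 8)))), -5917), Rational(1, 2)), Rational(1, 789))) = Add(Rational(-14040, 35899), Mul(Pow(Add(Mul(Rational(1, 103), Add(-23, Rational(-3, 2))), -5917), Rational(1, 2)), Rational(1, 789))) = Add(Rational(-14040, 35899), Mul(Pow(Add(Mul(Rational(1, 103), Rational(-49, 2)), -5917), Rational(1, 2)), Rational(1, 789))) = Add(Rational(-14040, 35899), Mul(Pow(Add(Rational(-49, 206), -5917), Rational(1, 2)), Rational(1, 789))) = Add(Rational(-14040, 35899), Mul(Pow(Rational(-1218951, 206), Rational(1, 2)), Rational(1, 789))) = Add(Rational(-14040, 35899), Mul(Mul(Rational(3, 206), I, Pow(27900434, Rational(1, 2))), Rational(1, 789))) = Add(Rational(-14040, 35899), Mul(Rational(1, 54178), I, Pow(27900434, Rational(1, 2))))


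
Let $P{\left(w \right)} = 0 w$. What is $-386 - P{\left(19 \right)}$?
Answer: $-386$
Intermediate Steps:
$P{\left(w \right)} = 0$
$-386 - P{\left(19 \right)} = -386 - 0 = -386 + 0 = -386$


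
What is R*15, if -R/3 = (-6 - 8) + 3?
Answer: 495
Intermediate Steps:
R = 33 (R = -3*((-6 - 8) + 3) = -3*(-14 + 3) = -3*(-11) = 33)
R*15 = 33*15 = 495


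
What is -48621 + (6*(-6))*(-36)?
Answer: -47325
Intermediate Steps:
-48621 + (6*(-6))*(-36) = -48621 - 36*(-36) = -48621 + 1296 = -47325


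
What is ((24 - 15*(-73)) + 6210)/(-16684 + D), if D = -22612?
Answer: -7329/39296 ≈ -0.18651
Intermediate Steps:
((24 - 15*(-73)) + 6210)/(-16684 + D) = ((24 - 15*(-73)) + 6210)/(-16684 - 22612) = ((24 + 1095) + 6210)/(-39296) = (1119 + 6210)*(-1/39296) = 7329*(-1/39296) = -7329/39296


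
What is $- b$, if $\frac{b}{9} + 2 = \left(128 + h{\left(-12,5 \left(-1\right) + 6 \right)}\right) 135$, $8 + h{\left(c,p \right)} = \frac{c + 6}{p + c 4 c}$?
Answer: $- \frac{84108924}{577} \approx -1.4577 \cdot 10^{5}$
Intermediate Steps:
$h{\left(c,p \right)} = -8 + \frac{6 + c}{p + 4 c^{2}}$ ($h{\left(c,p \right)} = -8 + \frac{c + 6}{p + c 4 c} = -8 + \frac{6 + c}{p + 4 c c} = -8 + \frac{6 + c}{p + 4 c^{2}}$)
$b = \frac{84108924}{577}$ ($b = -18 + 9 \left(128 + \frac{6 - 12 - 32 \left(-12\right)^{2} - 8 \left(5 \left(-1\right) + 6\right)}{\left(5 \left(-1\right) + 6\right) + 4 \left(-12\right)^{2}}\right) 135 = -18 + 9 \left(128 + \frac{6 - 12 - 4608 - 8 \left(-5 + 6\right)}{\left(-5 + 6\right) + 4 \cdot 144}\right) 135 = -18 + 9 \left(128 + \frac{6 - 12 - 4608 - 8}{1 + 576}\right) 135 = -18 + 9 \left(128 + \frac{6 - 12 - 4608 - 8}{577}\right) 135 = -18 + 9 \left(128 + \frac{1}{577} \left(-4622\right)\right) 135 = -18 + 9 \left(128 - \frac{4622}{577}\right) 135 = -18 + 9 \cdot \frac{69234}{577} \cdot 135 = -18 + 9 \cdot \frac{9346590}{577} = -18 + \frac{84119310}{577} = \frac{84108924}{577} \approx 1.4577 \cdot 10^{5}$)
$- b = \left(-1\right) \frac{84108924}{577} = - \frac{84108924}{577}$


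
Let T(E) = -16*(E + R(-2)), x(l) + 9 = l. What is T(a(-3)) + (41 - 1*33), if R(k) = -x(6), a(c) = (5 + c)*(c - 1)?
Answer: 88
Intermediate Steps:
x(l) = -9 + l
a(c) = (-1 + c)*(5 + c) (a(c) = (5 + c)*(-1 + c) = (-1 + c)*(5 + c))
R(k) = 3 (R(k) = -(-9 + 6) = -1*(-3) = 3)
T(E) = -48 - 16*E (T(E) = -16*(E + 3) = -16*(3 + E) = -48 - 16*E)
T(a(-3)) + (41 - 1*33) = (-48 - 16*(-5 + (-3)² + 4*(-3))) + (41 - 1*33) = (-48 - 16*(-5 + 9 - 12)) + (41 - 33) = (-48 - 16*(-8)) + 8 = (-48 + 128) + 8 = 80 + 8 = 88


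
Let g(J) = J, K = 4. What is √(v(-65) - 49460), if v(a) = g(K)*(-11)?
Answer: 4*I*√3094 ≈ 222.49*I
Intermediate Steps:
v(a) = -44 (v(a) = 4*(-11) = -44)
√(v(-65) - 49460) = √(-44 - 49460) = √(-49504) = 4*I*√3094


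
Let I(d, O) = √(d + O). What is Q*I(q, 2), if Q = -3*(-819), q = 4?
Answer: 2457*√6 ≈ 6018.4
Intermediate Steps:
Q = 2457
I(d, O) = √(O + d)
Q*I(q, 2) = 2457*√(2 + 4) = 2457*√6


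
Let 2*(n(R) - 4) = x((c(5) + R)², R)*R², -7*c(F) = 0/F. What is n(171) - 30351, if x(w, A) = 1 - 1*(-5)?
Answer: 57376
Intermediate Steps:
c(F) = 0 (c(F) = -0/F = -⅐*0 = 0)
x(w, A) = 6 (x(w, A) = 1 + 5 = 6)
n(R) = 4 + 3*R² (n(R) = 4 + (6*R²)/2 = 4 + 3*R²)
n(171) - 30351 = (4 + 3*171²) - 30351 = (4 + 3*29241) - 30351 = (4 + 87723) - 30351 = 87727 - 30351 = 57376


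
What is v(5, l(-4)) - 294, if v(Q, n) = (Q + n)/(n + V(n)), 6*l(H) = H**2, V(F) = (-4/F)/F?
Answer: -29326/101 ≈ -290.36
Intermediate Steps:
V(F) = -4/F**2
l(H) = H**2/6
v(Q, n) = (Q + n)/(n - 4/n**2)
v(5, l(-4)) - 294 = ((1/6)*(-4)**2)**2*(5 + (1/6)*(-4)**2)/(-4 + ((1/6)*(-4)**2)**3) - 294 = ((1/6)*16)**2*(5 + (1/6)*16)/(-4 + ((1/6)*16)**3) - 294 = (8/3)**2*(5 + 8/3)/(-4 + (8/3)**3) - 294 = (64/9)*(23/3)/(-4 + 512/27) - 294 = (64/9)*(23/3)/(404/27) - 294 = (64/9)*(27/404)*(23/3) - 294 = 368/101 - 294 = -29326/101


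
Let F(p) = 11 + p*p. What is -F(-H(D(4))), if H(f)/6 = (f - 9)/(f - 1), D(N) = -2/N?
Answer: -1455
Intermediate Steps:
H(f) = 6*(-9 + f)/(-1 + f) (H(f) = 6*((f - 9)/(f - 1)) = 6*((-9 + f)/(-1 + f)) = 6*(-9 + f)/(-1 + f))
F(p) = 11 + p**2
-F(-H(D(4))) = -(11 + (-6*(-9 - 2/4)/(-1 - 2/4))**2) = -(11 + (-6*(-9 - 2*1/4)/(-1 - 2*1/4))**2) = -(11 + (-6*(-9 - 1/2)/(-1 - 1/2))**2) = -(11 + (-6*(-19)/((-3/2)*2))**2) = -(11 + (-6*(-2)*(-19)/(3*2))**2) = -(11 + (-1*38)**2) = -(11 + (-38)**2) = -(11 + 1444) = -1*1455 = -1455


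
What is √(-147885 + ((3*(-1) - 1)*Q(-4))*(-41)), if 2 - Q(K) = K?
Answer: I*√146901 ≈ 383.28*I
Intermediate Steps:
Q(K) = 2 - K
√(-147885 + ((3*(-1) - 1)*Q(-4))*(-41)) = √(-147885 + ((3*(-1) - 1)*(2 - 1*(-4)))*(-41)) = √(-147885 + ((-3 - 1)*(2 + 4))*(-41)) = √(-147885 - 4*6*(-41)) = √(-147885 - 24*(-41)) = √(-147885 + 984) = √(-146901) = I*√146901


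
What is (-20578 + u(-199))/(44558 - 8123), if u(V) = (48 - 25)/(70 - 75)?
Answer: -102913/182175 ≈ -0.56491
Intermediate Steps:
u(V) = -23/5 (u(V) = 23/(-5) = 23*(-⅕) = -23/5)
(-20578 + u(-199))/(44558 - 8123) = (-20578 - 23/5)/(44558 - 8123) = -102913/5/36435 = -102913/5*1/36435 = -102913/182175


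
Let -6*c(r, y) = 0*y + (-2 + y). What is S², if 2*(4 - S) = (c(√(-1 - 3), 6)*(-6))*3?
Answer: 4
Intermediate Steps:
c(r, y) = ⅓ - y/6 (c(r, y) = -(0*y + (-2 + y))/6 = -(0 + (-2 + y))/6 = -(-2 + y)/6 = ⅓ - y/6)
S = -2 (S = 4 - (⅓ - ⅙*6)*(-6)*3/2 = 4 - (⅓ - 1)*(-6)*3/2 = 4 - (-⅔*(-6))*3/2 = 4 - 2*3 = 4 - ½*12 = 4 - 6 = -2)
S² = (-2)² = 4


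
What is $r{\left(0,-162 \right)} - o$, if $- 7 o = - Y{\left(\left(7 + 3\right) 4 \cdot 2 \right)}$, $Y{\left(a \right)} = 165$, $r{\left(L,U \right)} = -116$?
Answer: $- \frac{977}{7} \approx -139.57$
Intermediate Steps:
$o = \frac{165}{7}$ ($o = - \frac{\left(-1\right) 165}{7} = \left(- \frac{1}{7}\right) \left(-165\right) = \frac{165}{7} \approx 23.571$)
$r{\left(0,-162 \right)} - o = -116 - \frac{165}{7} = - \frac{977}{7}$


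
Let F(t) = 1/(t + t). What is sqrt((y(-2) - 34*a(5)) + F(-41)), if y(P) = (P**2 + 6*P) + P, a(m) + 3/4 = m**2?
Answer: I*sqrt(1402815)/41 ≈ 28.888*I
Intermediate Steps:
a(m) = -3/4 + m**2
F(t) = 1/(2*t)
y(P) = P**2 + 7*P
sqrt((y(-2) - 34*a(5)) + F(-41)) = sqrt((-2*(7 - 2) - 34*(-3/4 + 5**2)) + (1/2)/(-41)) = sqrt((-2*5 - 34*(-3/4 + 25)) + (1/2)*(-1/41)) = sqrt((-10 - 34*97/4) - 1/82) = sqrt((-10 - 1649/2) - 1/82) = sqrt(-1669/2 - 1/82) = sqrt(-34215/41) = I*sqrt(1402815)/41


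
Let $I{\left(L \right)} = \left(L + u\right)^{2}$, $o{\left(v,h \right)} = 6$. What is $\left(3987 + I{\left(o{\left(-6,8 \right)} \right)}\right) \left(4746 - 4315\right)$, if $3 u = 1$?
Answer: $\frac{15621164}{9} \approx 1.7357 \cdot 10^{6}$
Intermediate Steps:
$u = \frac{1}{3}$ ($u = \frac{1}{3} \cdot 1 = \frac{1}{3} \approx 0.33333$)
$I{\left(L \right)} = \left(\frac{1}{3} + L\right)^{2}$ ($I{\left(L \right)} = \left(L + \frac{1}{3}\right)^{2} = \left(\frac{1}{3} + L\right)^{2}$)
$\left(3987 + I{\left(o{\left(-6,8 \right)} \right)}\right) \left(4746 - 4315\right) = \left(3987 + \frac{\left(1 + 3 \cdot 6\right)^{2}}{9}\right) \left(4746 - 4315\right) = \left(3987 + \frac{\left(1 + 18\right)^{2}}{9}\right) 431 = \left(3987 + \frac{19^{2}}{9}\right) 431 = \left(3987 + \frac{1}{9} \cdot 361\right) 431 = \left(3987 + \frac{361}{9}\right) 431 = \frac{36244}{9} \cdot 431 = \frac{15621164}{9}$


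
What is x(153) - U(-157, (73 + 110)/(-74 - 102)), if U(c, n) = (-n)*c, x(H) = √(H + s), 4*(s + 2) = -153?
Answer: 28731/176 + √451/2 ≈ 173.86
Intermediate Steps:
s = -161/4 (s = -2 + (¼)*(-153) = -2 - 153/4 = -161/4 ≈ -40.250)
x(H) = √(-161/4 + H) (x(H) = √(H - 161/4) = √(-161/4 + H))
U(c, n) = -c*n
x(153) - U(-157, (73 + 110)/(-74 - 102)) = √(-161 + 4*153)/2 - (-1)*(-157)*(73 + 110)/(-74 - 102) = √(-161 + 612)/2 - (-1)*(-157)*183/(-176) = √451/2 - (-1)*(-157)*183*(-1/176) = √451/2 - (-1)*(-157)*(-183)/176 = √451/2 - 1*(-28731/176) = √451/2 + 28731/176 = 28731/176 + √451/2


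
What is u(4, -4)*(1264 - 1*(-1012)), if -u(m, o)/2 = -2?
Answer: 9104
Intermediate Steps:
u(m, o) = 4 (u(m, o) = -2*(-2) = 4)
u(4, -4)*(1264 - 1*(-1012)) = 4*(1264 - 1*(-1012)) = 4*(1264 + 1012) = 4*2276 = 9104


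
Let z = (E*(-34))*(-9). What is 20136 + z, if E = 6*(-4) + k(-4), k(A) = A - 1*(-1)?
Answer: 11874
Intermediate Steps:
k(A) = 1 + A (k(A) = A + 1 = 1 + A)
E = -27 (E = 6*(-4) + (1 - 4) = -24 - 3 = -27)
z = -8262 (z = -27*(-34)*(-9) = 918*(-9) = -8262)
20136 + z = 20136 - 8262 = 11874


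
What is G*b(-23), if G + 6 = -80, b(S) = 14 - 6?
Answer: -688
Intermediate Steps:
b(S) = 8
G = -86 (G = -6 - 80 = -86)
G*b(-23) = -86*8 = -688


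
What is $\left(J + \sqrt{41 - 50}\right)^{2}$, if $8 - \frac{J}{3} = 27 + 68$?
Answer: $68112 - 1566 i \approx 68112.0 - 1566.0 i$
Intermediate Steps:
$J = -261$ ($J = 24 - 3 \left(27 + 68\right) = 24 - 285 = -261$)
$\left(J + \sqrt{41 - 50}\right)^{2} = \left(-261 + \sqrt{41 - 50}\right)^{2} = \left(-261 + \sqrt{-9}\right)^{2} = \left(-261 + 3 i\right)^{2}$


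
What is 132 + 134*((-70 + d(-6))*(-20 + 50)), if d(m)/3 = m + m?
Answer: -425988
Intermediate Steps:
d(m) = 6*m (d(m) = 3*(m + m) = 3*(2*m) = 6*m)
132 + 134*((-70 + d(-6))*(-20 + 50)) = 132 + 134*((-70 + 6*(-6))*(-20 + 50)) = 132 + 134*((-70 - 36)*30) = 132 + 134*(-106*30) = 132 + 134*(-3180) = 132 - 426120 = -425988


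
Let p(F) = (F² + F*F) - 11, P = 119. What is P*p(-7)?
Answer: 10353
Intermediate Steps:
p(F) = -11 + 2*F² (p(F) = (F² + F²) - 11 = 2*F² - 11 = -11 + 2*F²)
P*p(-7) = 119*(-11 + 2*(-7)²) = 119*(-11 + 2*49) = 119*(-11 + 98) = 119*87 = 10353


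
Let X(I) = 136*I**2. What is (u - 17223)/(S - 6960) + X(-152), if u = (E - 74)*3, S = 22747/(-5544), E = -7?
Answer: 121315093679632/38608987 ≈ 3.1421e+6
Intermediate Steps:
S = -22747/5544 (S = 22747*(-1/5544) = -22747/5544 ≈ -4.1030)
u = -243 (u = (-7 - 74)*3 = -81*3 = -243)
(u - 17223)/(S - 6960) + X(-152) = (-243 - 17223)/(-22747/5544 - 6960) + 136*(-152)**2 = -17466/(-38608987/5544) + 136*23104 = -17466*(-5544/38608987) + 3142144 = 96831504/38608987 + 3142144 = 121315093679632/38608987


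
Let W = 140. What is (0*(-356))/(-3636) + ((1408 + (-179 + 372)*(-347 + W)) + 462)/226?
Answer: -337/2 ≈ -168.50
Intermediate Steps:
(0*(-356))/(-3636) + ((1408 + (-179 + 372)*(-347 + W)) + 462)/226 = (0*(-356))/(-3636) + ((1408 + (-179 + 372)*(-347 + 140)) + 462)/226 = 0*(-1/3636) + ((1408 + 193*(-207)) + 462)*(1/226) = 0 + ((1408 - 39951) + 462)*(1/226) = 0 + (-38543 + 462)*(1/226) = 0 - 38081*1/226 = 0 - 337/2 = -337/2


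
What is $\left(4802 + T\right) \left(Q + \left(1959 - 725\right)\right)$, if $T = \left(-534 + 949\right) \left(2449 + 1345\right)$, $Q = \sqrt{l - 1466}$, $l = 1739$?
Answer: $1948871008 + 1579312 \sqrt{273} \approx 1.975 \cdot 10^{9}$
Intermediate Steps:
$Q = \sqrt{273}$ ($Q = \sqrt{1739 - 1466} = \sqrt{273} \approx 16.523$)
$T = 1574510$ ($T = 415 \cdot 3794 = 1574510$)
$\left(4802 + T\right) \left(Q + \left(1959 - 725\right)\right) = \left(4802 + 1574510\right) \left(\sqrt{273} + \left(1959 - 725\right)\right) = 1579312 \left(\sqrt{273} + \left(1959 - 725\right)\right) = 1579312 \left(\sqrt{273} + 1234\right) = 1579312 \left(1234 + \sqrt{273}\right) = 1948871008 + 1579312 \sqrt{273}$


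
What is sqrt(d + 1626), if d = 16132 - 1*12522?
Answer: 2*sqrt(1309) ≈ 72.360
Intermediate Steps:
d = 3610 (d = 16132 - 12522 = 3610)
sqrt(d + 1626) = sqrt(3610 + 1626) = sqrt(5236) = 2*sqrt(1309)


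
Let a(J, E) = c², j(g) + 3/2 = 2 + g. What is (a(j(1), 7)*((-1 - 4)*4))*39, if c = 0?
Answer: 0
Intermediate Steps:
j(g) = ½ + g (j(g) = -3/2 + (2 + g) = ½ + g)
a(J, E) = 0 (a(J, E) = 0² = 0)
(a(j(1), 7)*((-1 - 4)*4))*39 = (0*((-1 - 4)*4))*39 = (0*(-5*4))*39 = (0*(-20))*39 = 0*39 = 0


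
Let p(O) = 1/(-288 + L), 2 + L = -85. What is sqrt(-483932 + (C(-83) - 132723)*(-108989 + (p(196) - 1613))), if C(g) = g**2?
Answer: sqrt(78283172652510)/75 ≈ 1.1797e+5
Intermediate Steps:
L = -87 (L = -2 - 85 = -87)
p(O) = -1/375 (p(O) = 1/(-288 - 87) = 1/(-375) = -1/375)
sqrt(-483932 + (C(-83) - 132723)*(-108989 + (p(196) - 1613))) = sqrt(-483932 + ((-83)**2 - 132723)*(-108989 + (-1/375 - 1613))) = sqrt(-483932 + (6889 - 132723)*(-108989 - 604876/375)) = sqrt(-483932 - 125834*(-41475751/375)) = sqrt(-483932 + 5219059651334/375) = sqrt(5218878176834/375) = sqrt(78283172652510)/75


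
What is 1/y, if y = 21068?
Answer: 1/21068 ≈ 4.7465e-5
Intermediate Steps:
1/y = 1/21068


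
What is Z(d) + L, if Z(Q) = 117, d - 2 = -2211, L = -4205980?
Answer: -4205863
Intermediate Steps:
d = -2209 (d = 2 - 2211 = -2209)
Z(d) + L = 117 - 4205980 = -4205863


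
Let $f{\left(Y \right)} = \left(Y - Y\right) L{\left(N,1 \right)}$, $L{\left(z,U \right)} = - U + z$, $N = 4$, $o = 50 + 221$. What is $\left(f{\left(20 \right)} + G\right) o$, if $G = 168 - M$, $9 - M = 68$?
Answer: $61517$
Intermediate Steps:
$o = 271$
$M = -59$ ($M = 9 - 68 = -59$)
$L{\left(z,U \right)} = z - U$
$G = 227$ ($G = 168 - -59 = 168 + 59 = 227$)
$f{\left(Y \right)} = 0$ ($f{\left(Y \right)} = \left(Y - Y\right) \left(4 - 1\right) = 0 \left(4 - 1\right) = 0 \cdot 3 = 0$)
$\left(f{\left(20 \right)} + G\right) o = \left(0 + 227\right) 271 = 227 \cdot 271 = 61517$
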